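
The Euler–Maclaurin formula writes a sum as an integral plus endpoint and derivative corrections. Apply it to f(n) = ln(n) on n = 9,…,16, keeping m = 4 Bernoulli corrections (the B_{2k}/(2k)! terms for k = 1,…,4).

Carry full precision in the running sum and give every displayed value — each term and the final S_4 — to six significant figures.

Integral: ∫_9^16 ln(x) dx = 17.5864.
Endpoint term: (f(9) + f(16))/2 = (2.19722 + 2.77259)/2 = 2.48491.
Integral + boundary = 20.0713.
Order-1 term: 1/12 · (0.0625000 − 0.111111) = -0.00405093.
Running total after k=1: 20.0673.
Order-2 term: −1/720 · (0.000488281 − 0.00274348) = 3.13223e-06.
Running total after k=2: 20.0673.
Order-3 term: 1/30240 · (2.28882e-05 − 0.000406442) = -1.26837e-08.
Running total after k=3: 20.0673.
Order-4 term: −1/1209600 · (2.68221e-06 − 0.000150534) = 1.22232e-10.

S_4 ≈ 20.0673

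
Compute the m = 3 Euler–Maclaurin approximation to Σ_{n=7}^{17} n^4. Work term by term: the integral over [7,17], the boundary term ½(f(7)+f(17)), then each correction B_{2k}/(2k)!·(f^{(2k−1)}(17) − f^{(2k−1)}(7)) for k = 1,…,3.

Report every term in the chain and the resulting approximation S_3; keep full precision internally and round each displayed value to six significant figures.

S_3 ≈ 325094

Integral: ∫_7^17 x^4 dx = 280610.
Boundary: ½(f(7) + f(17)) = ½(2401.00 + 83521.0) = 42961.0.
Integral + boundary = 323571.
Correction k=1: B_{2}/2! · (f^{(1)}(17) − f^{(1)}(7)) = 1/12 · (19652.0 − 1372.00) = 1523.33.
Partial sum through k=1: 325094.
Correction k=2: B_{4}/4! · (f^{(3)}(17) − f^{(3)}(7)) = −1/720 · (408.000 − 168.000) = -0.333333.
Partial sum through k=2: 325094.
Correction k=3: B_{6}/6! · (f^{(5)}(17) − f^{(5)}(7)) = 1/30240 · (0.00000 − 0.00000) = 0.00000.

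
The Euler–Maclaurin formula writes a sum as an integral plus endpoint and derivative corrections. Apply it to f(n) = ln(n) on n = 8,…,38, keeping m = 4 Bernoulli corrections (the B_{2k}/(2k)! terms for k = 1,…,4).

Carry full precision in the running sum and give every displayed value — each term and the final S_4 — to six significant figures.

S_4 ≈ 94.4430

∫_8^38 ln(x) dx evaluates to 91.5927.
Boundary: ½(f(8) + f(38)) = ½(2.07944 + 3.63759) = 2.85851.
Integral + boundary = 94.4513.
Correction k=1: B_{2}/2! · (f^{(1)}(38) − f^{(1)}(8)) = 1/12 · (0.0263158 − 0.125000) = -0.00822368.
Running total after k=1: 94.4430.
Correction k=2: B_{4}/4! · (f^{(3)}(38) − f^{(3)}(8)) = −1/720 · (3.64485e-05 − 0.00390625) = 5.37472e-06.
Running total after k=2: 94.4430.
Correction k=3: B_{6}/6! · (f^{(5)}(38) − f^{(5)}(8)) = 1/30240 · (3.02896e-07 − 0.000732422) = -2.42103e-08.
Running total after k=3: 94.4430.
Correction k=4: B_{8}/8! · (f^{(7)}(38) − f^{(7)}(8)) = −1/1209600 · (6.29285e-09 − 0.000343323) = 2.83826e-10.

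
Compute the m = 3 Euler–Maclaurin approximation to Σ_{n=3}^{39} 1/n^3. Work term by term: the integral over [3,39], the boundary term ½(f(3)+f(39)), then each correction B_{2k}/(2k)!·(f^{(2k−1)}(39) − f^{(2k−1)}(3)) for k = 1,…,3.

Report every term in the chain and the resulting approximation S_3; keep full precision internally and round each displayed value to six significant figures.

S_3 ≈ 0.0767385

The integral term ∫_3^39 1/x^3 dx = 0.0552268.
Endpoint term: (f(3) + f(39))/2 = (0.0370370 + 1.68580e-05)/2 = 0.0185269.
Running total after boundary: 0.0737538.
k=1: B_{2}/(2)! × [f^{(1)}(39) − f^{(1)}(3)] = 1/12 × (-1.29677e-06 − (-0.0370370)) = 0.00308631.
After k=1: 0.0768401.
k=2: B_{4}/(4)! × [f^{(3)}(39) − f^{(3)}(3)] = −1/720 × (-1.70515e-08 − (-0.0823045)) = -0.000114312.
After k=2: 0.0767258.
k=3: B_{6}/(6)! × [f^{(5)}(39) − f^{(5)}(3)] = 1/30240 × (-4.70851e-10 − (-0.384088)) = 1.27013e-05.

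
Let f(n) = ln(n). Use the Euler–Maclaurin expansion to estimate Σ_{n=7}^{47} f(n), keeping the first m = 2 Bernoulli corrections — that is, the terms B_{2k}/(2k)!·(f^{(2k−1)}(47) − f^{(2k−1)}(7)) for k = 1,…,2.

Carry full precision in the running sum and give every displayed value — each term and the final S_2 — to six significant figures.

Integral: ∫_7^47 ln(x) dx = 127.336.
Boundary: ½(f(7) + f(47)) = ½(1.94591 + 3.85015) = 2.89803.
Integral + boundary = 130.234.
Order-1 term: 1/12 · (0.0212766 − 0.142857) = -0.0101317.
Running total after k=1: 130.223.
Order-2 term: −1/720 · (1.92636e-05 − 0.00583090) = 8.07172e-06.

S_2 ≈ 130.223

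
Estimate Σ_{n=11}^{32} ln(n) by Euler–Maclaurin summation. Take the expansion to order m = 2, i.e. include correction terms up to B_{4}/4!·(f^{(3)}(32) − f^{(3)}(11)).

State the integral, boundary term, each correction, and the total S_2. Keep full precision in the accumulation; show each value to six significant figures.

S_2 ≈ 66.4535

∫_11^32 ln(x) dx evaluates to 63.5267.
½[f(11) + f(32)] = ½[2.39790 + 3.46574] = 2.93182.
Integral + boundary = 66.4585.
k=1: B_{2}/(2)! × [f^{(1)}(32) − f^{(1)}(11)] = 1/12 × (0.0312500 − 0.0909091) = -0.00497159.
Partial sum through k=1: 66.4535.
k=2: B_{4}/(4)! × [f^{(3)}(32) − f^{(3)}(11)] = −1/720 × (6.10352e-05 − 0.00150263) = 2.00221e-06.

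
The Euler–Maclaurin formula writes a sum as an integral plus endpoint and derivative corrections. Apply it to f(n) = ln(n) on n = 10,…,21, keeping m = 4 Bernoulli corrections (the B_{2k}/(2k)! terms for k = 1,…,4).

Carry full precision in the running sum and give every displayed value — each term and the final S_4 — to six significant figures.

Integral: ∫_10^21 ln(x) dx = 29.9091.
Boundary: ½(f(10) + f(21)) = ½(2.30259 + 3.04452) = 2.67355.
So far: 32.5827.
Correction k=1: B_{2}/2! · (f^{(1)}(21) − f^{(1)}(10)) = 1/12 · (0.0476190 − 0.100000) = -0.00436508.
After k=1: 32.5783.
Correction k=2: B_{4}/4! · (f^{(3)}(21) − f^{(3)}(10)) = −1/720 · (0.000215959 − 0.00200000) = 2.47783e-06.
After k=2: 32.5783.
Correction k=3: B_{6}/6! · (f^{(5)}(21) − f^{(5)}(10)) = 1/30240 · (5.87645e-06 − 0.000240000) = -7.74218e-09.
After k=3: 32.5783.
Correction k=4: B_{8}/8! · (f^{(7)}(21) − f^{(7)}(10)) = −1/1209600 · (3.99758e-07 − 7.20000e-05) = 5.91933e-11.

S_4 ≈ 32.5783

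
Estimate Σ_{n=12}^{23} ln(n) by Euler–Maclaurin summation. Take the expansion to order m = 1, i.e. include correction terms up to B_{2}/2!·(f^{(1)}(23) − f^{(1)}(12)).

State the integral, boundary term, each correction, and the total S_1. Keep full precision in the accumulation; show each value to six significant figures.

S_1 ≈ 34.1044

∫_12^23 ln(x) dx evaluates to 31.2975.
½[f(12) + f(23)] = ½[2.48491 + 3.13549] = 2.81020.
Integral + boundary = 34.1077.
Order-1 term: 1/12 · (0.0434783 − 0.0833333) = -0.00332126.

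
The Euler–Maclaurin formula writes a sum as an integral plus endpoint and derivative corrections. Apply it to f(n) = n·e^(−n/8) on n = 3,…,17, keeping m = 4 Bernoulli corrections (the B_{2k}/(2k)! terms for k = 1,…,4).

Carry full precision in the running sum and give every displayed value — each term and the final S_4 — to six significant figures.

S_4 ≈ 38.5940

Integral: ∫_3^17 x·e^(−x/8) dx = 36.5949.
Endpoint term: (f(3) + f(17))/2 = (2.06187 + 2.03036)/2 = 2.04611.
Integral + boundary = 38.6410.
k=1: B_{2}/(2)! × [f^{(1)}(17) − f^{(1)}(3)] = 1/12 × (-0.134362 − 0.429556) = -0.0469932.
After k=1: 38.5940.
k=2: B_{4}/(4)! × [f^{(3)}(17) − f^{(3)}(3)] = −1/720 × (0.00163287 − 0.0281896) = 3.68843e-05.
After k=2: 38.5940.
k=3: B_{6}/(6)! × [f^{(5)}(17) − f^{(5)}(3)] = 1/30240 × (8.38305e-05 − 0.000776053) = -2.28910e-08.
After k=3: 38.5940.
k=4: B_{8}/(8)! × [f^{(7)}(17) − f^{(7)}(3)] = −1/1209600 × (2.22105e-06 − 1.73694e-05) = 1.25235e-11.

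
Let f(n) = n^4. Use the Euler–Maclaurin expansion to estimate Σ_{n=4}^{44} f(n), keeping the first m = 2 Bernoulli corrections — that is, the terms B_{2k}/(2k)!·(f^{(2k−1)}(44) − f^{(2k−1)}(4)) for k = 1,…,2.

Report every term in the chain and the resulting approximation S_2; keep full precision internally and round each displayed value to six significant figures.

S_2 ≈ 3.48856e+07

Integral: ∫_4^44 x^4 dx = 3.29830e+07.
½[f(4) + f(44)] = ½[256.000 + 3.74810e+06] = 1.87418e+06.
So far: 3.48572e+07.
Order-1 term: 1/12 · (340736 − 256.000) = 28373.3.
After k=1: 3.48856e+07.
Order-2 term: −1/720 · (1056.00 − 96.0000) = -1.33333.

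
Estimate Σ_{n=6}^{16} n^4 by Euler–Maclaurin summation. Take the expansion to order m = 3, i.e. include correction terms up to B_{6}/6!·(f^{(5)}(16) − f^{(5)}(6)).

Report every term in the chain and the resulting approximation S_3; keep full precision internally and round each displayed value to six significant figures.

S_3 ≈ 242869

Integral: ∫_6^16 x^4 dx = 208160.
Endpoint term: (f(6) + f(16))/2 = (1296.00 + 65536.0)/2 = 33416.0.
So far: 241576.
Correction k=1: B_{2}/2! · (f^{(1)}(16) − f^{(1)}(6)) = 1/12 · (16384.0 − 864.000) = 1293.33.
Running total after k=1: 242869.
Correction k=2: B_{4}/4! · (f^{(3)}(16) − f^{(3)}(6)) = −1/720 · (384.000 − 144.000) = -0.333333.
Running total after k=2: 242869.
Correction k=3: B_{6}/6! · (f^{(5)}(16) − f^{(5)}(6)) = 1/30240 · (0.00000 − 0.00000) = 0.00000.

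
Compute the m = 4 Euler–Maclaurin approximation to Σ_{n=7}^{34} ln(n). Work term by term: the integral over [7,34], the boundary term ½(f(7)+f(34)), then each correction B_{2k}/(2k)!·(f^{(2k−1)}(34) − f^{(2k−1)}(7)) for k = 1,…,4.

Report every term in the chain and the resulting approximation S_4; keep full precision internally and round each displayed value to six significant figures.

S_4 ≈ 82.0016

∫_7^34 ln(x) dx evaluates to 79.2749.
Endpoint term: (f(7) + f(34))/2 = (1.94591 + 3.52636)/2 = 2.73614.
Integral + boundary = 82.0110.
Correction k=1: B_{2}/2! · (f^{(1)}(34) − f^{(1)}(7)) = 1/12 · (0.0294118 − 0.142857) = -0.00945378.
Partial sum through k=1: 82.0016.
Correction k=2: B_{4}/4! · (f^{(3)}(34) − f^{(3)}(7)) = −1/720 · (5.08854e-05 − 0.00583090) = 8.02780e-06.
Partial sum through k=2: 82.0016.
Correction k=3: B_{6}/6! · (f^{(5)}(34) − f^{(5)}(7)) = 1/30240 · (5.28222e-07 − 0.00142798) = -4.72040e-08.
Partial sum through k=3: 82.0016.
Correction k=4: B_{8}/8! · (f^{(7)}(34) − f^{(7)}(7)) = −1/1209600 · (1.37082e-08 − 0.000874271) = 7.22766e-10.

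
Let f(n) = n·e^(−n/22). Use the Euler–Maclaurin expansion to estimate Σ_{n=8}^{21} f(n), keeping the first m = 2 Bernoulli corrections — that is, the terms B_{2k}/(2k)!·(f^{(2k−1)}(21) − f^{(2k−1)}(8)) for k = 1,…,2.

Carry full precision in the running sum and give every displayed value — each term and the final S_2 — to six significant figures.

∫_8^21 x·e^(−x/22) dx evaluates to 94.5972.
Boundary: ½(f(8) + f(21)) = ½(5.56115 + 8.08473) = 6.82294.
Integral + boundary = 101.420.
Order-1 term: 1/12 · (0.0174994 − 0.442364) = -0.0354054.
Partial sum through k=1: 101.385.
Order-2 term: −1/720 · (0.00162701 − 0.00378647) = 2.99925e-06.

S_2 ≈ 101.385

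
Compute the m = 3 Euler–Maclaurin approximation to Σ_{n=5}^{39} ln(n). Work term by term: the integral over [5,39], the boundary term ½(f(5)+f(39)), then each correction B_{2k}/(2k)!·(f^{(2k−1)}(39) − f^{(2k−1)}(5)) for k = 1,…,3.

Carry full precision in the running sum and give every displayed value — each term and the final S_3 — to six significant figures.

S_3 ≈ 103.454

Integral: ∫_5^39 ln(x) dx = 100.832.
Boundary: ½(f(5) + f(39)) = ½(1.60944 + 3.66356) = 2.63650.
Running total after boundary: 103.468.
Correction k=1: B_{2}/2! · (f^{(1)}(39) − f^{(1)}(5)) = 1/12 · (0.0256410 − 0.200000) = -0.0145299.
After k=1: 103.454.
Correction k=2: B_{4}/4! · (f^{(3)}(39) − f^{(3)}(5)) = −1/720 · (3.37160e-05 − 0.0160000) = 2.21754e-05.
After k=2: 103.454.
Correction k=3: B_{6}/6! · (f^{(5)}(39) − f^{(5)}(5)) = 1/30240 · (2.66004e-07 − 0.00768000) = -2.53959e-07.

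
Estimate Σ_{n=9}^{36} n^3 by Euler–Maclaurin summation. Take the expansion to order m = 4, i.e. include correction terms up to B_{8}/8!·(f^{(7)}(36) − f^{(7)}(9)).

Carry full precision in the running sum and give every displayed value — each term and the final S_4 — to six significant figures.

Integral: ∫_9^36 x^3 dx = 418264.
½[f(9) + f(36)] = ½[729.000 + 46656.0] = 23692.5.
Integral + boundary = 441956.
Order-1 term: 1/12 · (3888.00 − 243.000) = 303.750.
Partial sum through k=1: 442260.
Order-2 term: −1/720 · (6.00000 − 6.00000) = 0.00000.
Partial sum through k=2: 442260.
Order-3 term: 1/30240 · (0.00000 − 0.00000) = 0.00000.
Partial sum through k=3: 442260.
Order-4 term: −1/1209600 · (0.00000 − 0.00000) = 0.00000.

S_4 ≈ 442260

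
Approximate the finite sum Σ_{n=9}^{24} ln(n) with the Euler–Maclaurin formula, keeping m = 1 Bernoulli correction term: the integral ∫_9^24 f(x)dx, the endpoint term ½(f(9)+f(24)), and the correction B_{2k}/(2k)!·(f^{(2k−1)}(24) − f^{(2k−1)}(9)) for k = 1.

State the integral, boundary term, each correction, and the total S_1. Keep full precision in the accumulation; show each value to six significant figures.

S_1 ≈ 44.1801

∫_9^24 ln(x) dx evaluates to 41.4983.
Boundary: ½(f(9) + f(24)) = ½(2.19722 + 3.17805) = 2.68764.
So far: 44.1859.
Order-1 term: 1/12 · (0.0416667 − 0.111111) = -0.00578704.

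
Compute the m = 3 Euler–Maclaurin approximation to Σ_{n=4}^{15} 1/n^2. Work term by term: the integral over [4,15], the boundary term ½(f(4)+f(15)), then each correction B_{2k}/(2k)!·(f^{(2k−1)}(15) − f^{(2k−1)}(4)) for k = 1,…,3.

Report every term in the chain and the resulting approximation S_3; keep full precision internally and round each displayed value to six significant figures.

S_3 ≈ 0.219329

∫_4^15 1/x^2 dx evaluates to 0.183333.
½[f(4) + f(15)] = ½[0.0625000 + 0.00444444] = 0.0334722.
Integral + boundary = 0.216806.
Order-1 term: 1/12 · (-0.000592593 − (-0.0312500)) = 0.00255478.
Running total after k=1: 0.219360.
Order-2 term: −1/720 · (-3.16049e-05 − (-0.0234375)) = -3.25082e-05.
Running total after k=2: 0.219328.
Order-3 term: 1/30240 · (-4.21399e-06 − (-0.0439453)) = 1.45308e-06.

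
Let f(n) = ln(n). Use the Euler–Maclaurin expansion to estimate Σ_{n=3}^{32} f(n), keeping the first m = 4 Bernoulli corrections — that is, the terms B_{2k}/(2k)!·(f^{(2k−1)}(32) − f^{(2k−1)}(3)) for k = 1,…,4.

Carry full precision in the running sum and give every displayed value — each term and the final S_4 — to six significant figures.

S_4 ≈ 80.8648

Integral: ∫_3^32 ln(x) dx = 78.6077.
Endpoint term: (f(3) + f(32))/2 = (1.09861 + 3.46574)/2 = 2.28217.
So far: 80.8899.
Correction k=1: B_{2}/2! · (f^{(1)}(32) − f^{(1)}(3)) = 1/12 · (0.0312500 − 0.333333) = -0.0251736.
Partial sum through k=1: 80.8647.
Correction k=2: B_{4}/4! · (f^{(3)}(32) − f^{(3)}(3)) = −1/720 · (6.10352e-05 − 0.0740741) = 0.000102796.
Partial sum through k=2: 80.8648.
Correction k=3: B_{6}/6! · (f^{(5)}(32) − f^{(5)}(3)) = 1/30240 · (7.15256e-07 − 0.0987654) = -3.26603e-06.
Partial sum through k=3: 80.8648.
Correction k=4: B_{8}/8! · (f^{(7)}(32) − f^{(7)}(3)) = −1/1209600 · (2.09548e-08 − 0.329218) = 2.72171e-07.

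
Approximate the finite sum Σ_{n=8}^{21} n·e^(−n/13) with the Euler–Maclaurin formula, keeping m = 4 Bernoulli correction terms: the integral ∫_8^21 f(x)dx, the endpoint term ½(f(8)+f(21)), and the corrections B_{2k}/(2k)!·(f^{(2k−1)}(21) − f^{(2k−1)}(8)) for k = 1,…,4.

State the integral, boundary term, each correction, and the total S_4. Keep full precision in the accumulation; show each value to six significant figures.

The integral term ∫_8^21 x·e^(−x/13) dx = 59.6623.
½[f(8) + f(21)] = ½[4.32346 + 4.17510] = 4.24928.
So far: 63.9116.
k=1: B_{2}/(2)! × [f^{(1)}(21) − f^{(1)}(8)] = 1/12 × (-0.122347 − 0.207859) = -0.0275172.
Running total after k=1: 63.8841.
k=2: B_{4}/(4)! × [f^{(3)}(21) − f^{(3)}(8)] = −1/720 × (0.00162888 − 0.00762559) = 8.32876e-06.
Running total after k=2: 63.8841.
k=3: B_{6}/(6)! × [f^{(5)}(21) − f^{(5)}(8)] = 1/30240 × (2.35604e-05 − 8.29660e-05) = -1.96447e-09.
Running total after k=3: 63.8841.
k=4: B_{8}/(8)! × [f^{(7)}(21) − f^{(7)}(8)] = −1/1209600 × (2.21790e-07 − 7.14853e-07) = 4.07624e-13.

S_4 ≈ 63.8841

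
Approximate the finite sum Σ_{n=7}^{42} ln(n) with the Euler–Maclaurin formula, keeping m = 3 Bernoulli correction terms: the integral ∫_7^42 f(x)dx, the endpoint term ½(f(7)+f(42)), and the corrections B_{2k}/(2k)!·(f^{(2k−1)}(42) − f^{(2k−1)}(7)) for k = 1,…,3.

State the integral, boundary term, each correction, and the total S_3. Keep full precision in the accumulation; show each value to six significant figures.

∫_7^42 ln(x) dx evaluates to 108.361.
Boundary: ½(f(7) + f(42)) = ½(1.94591 + 3.73767) = 2.84179.
Integral + boundary = 111.203.
Correction k=1: B_{2}/2! · (f^{(1)}(42) − f^{(1)}(7)) = 1/12 · (0.0238095 − 0.142857) = -0.00992063.
After k=1: 111.193.
Correction k=2: B_{4}/4! · (f^{(3)}(42) − f^{(3)}(7)) = −1/720 · (2.69949e-05 − 0.00583090) = 8.06098e-06.
After k=2: 111.193.
Correction k=3: B_{6}/6! · (f^{(5)}(42) − f^{(5)}(7)) = 1/30240 · (1.83639e-07 − 0.00142798) = -4.72154e-08.

S_3 ≈ 111.193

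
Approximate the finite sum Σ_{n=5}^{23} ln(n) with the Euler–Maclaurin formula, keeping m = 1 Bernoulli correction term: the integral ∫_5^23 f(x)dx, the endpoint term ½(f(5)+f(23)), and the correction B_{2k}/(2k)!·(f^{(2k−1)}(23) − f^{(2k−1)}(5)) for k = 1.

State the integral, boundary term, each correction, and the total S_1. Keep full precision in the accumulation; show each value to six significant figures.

The integral term ∫_5^23 ln(x) dx = 46.0692.
Boundary: ½(f(5) + f(23)) = ½(1.60944 + 3.13549) = 2.37247.
Running total after boundary: 48.4416.
Order-1 term: 1/12 · (0.0434783 − 0.200000) = -0.0130435.

S_1 ≈ 48.4286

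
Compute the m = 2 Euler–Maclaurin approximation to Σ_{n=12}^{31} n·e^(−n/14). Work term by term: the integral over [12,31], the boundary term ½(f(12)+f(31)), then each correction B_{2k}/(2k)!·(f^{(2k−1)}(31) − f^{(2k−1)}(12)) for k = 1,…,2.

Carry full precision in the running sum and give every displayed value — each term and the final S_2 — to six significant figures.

S_2 ≈ 89.8791

The integral term ∫_12^31 x·e^(−x/14) dx = 85.6559.
Boundary: ½(f(12) + f(31)) = ½(5.09247 + 3.38618) = 4.23933.
Integral + boundary = 89.8952.
k=1: B_{2}/(2)! × [f^{(1)}(31) − f^{(1)}(12)] = 1/12 × (-0.132638 − 0.0606247) = -0.0161052.
Running total after k=1: 89.8791.
k=2: B_{4}/(4)! × [f^{(3)}(31) − f^{(3)}(12)] = −1/720 × (0.000437881 − 0.00463964) = 5.83578e-06.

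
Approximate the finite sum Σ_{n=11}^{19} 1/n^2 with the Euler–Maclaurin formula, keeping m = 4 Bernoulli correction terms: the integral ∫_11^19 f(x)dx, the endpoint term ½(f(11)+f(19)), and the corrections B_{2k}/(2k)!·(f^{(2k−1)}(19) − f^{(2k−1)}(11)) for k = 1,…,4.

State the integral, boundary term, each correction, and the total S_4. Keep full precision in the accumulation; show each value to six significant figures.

∫_11^19 1/x^2 dx evaluates to 0.0382775.
Endpoint term: (f(11) + f(19))/2 = (0.00826446 + 0.00277008)/2 = 0.00551727.
Integral + boundary = 0.0437948.
Order-1 term: 1/12 · (-0.000291588 − (-0.00150263)) = 0.000100920.
Partial sum through k=1: 0.0438957.
Order-2 term: −1/720 · (-9.69267e-06 − (-0.000149021)) = -1.93512e-07.
Partial sum through k=2: 0.0438955.
Order-3 term: 1/30240 · (-8.05485e-07 − (-3.69474e-05)) = 1.19517e-09.
Partial sum through k=3: 0.0438955.
Order-4 term: −1/1209600 · (-1.24951e-07 − (-1.70996e-05)) = -1.40333e-11.

S_4 ≈ 0.0438955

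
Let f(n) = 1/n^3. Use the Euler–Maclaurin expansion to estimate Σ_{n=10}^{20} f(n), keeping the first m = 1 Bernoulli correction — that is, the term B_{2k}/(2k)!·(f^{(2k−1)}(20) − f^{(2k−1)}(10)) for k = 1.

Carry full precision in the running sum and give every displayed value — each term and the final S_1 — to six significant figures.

S_1 ≈ 0.00433594

The integral term ∫_10^20 1/x^3 dx = 0.00375000.
½[f(10) + f(20)] = ½[0.00100000 + 0.000125000] = 0.000562500.
Running total after boundary: 0.00431250.
k=1: B_{2}/(2)! × [f^{(1)}(20) − f^{(1)}(10)] = 1/12 × (-1.87500e-05 − (-0.000300000)) = 2.34375e-05.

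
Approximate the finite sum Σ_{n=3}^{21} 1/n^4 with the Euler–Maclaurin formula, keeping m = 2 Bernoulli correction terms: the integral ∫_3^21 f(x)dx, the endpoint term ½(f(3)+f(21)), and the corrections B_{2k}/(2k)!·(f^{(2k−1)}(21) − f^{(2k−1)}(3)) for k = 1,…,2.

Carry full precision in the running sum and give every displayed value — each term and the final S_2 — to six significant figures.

The integral term ∫_3^21 1/x^4 dx = 0.0123097.
½[f(3) + f(21)] = ½[0.0123457 + 5.14189e-06] = 0.00617541.
Running total after boundary: 0.0184851.
k=1: B_{2}/(2)! × [f^{(1)}(21) − f^{(1)}(3)] = 1/12 × (-9.79408e-07 − (-0.0164609)) = 0.00137166.
Partial sum through k=1: 0.0198568.
k=2: B_{4}/(4)! × [f^{(3)}(21) − f^{(3)}(3)] = −1/720 × (-6.66264e-08 − (-0.0548697)) = -7.62078e-05.

S_2 ≈ 0.0197805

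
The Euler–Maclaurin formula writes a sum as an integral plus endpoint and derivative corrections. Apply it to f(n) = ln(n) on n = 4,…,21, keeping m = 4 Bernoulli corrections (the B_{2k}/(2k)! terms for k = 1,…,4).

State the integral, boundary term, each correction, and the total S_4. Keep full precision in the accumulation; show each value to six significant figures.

The integral term ∫_4^21 ln(x) dx = 41.3898.
½[f(4) + f(21)] = ½[1.38629 + 3.04452] = 2.21541.
Running total after boundary: 43.6052.
Order-1 term: 1/12 · (0.0476190 − 0.250000) = -0.0168651.
Partial sum through k=1: 43.5883.
Order-2 term: −1/720 · (0.000215959 − 0.0312500) = 4.31028e-05.
Partial sum through k=2: 43.5884.
Order-3 term: 1/30240 · (5.87645e-06 − 0.0234375) = -7.74855e-07.
Partial sum through k=3: 43.5884.
Order-4 term: −1/1209600 · (3.99758e-07 − 0.0439453) = 3.63301e-08.

S_4 ≈ 43.5884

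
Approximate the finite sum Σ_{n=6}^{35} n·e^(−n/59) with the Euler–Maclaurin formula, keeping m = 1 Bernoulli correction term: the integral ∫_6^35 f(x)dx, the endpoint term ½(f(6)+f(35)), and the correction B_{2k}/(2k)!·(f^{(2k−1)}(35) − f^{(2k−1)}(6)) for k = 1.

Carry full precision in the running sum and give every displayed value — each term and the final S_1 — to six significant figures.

S_1 ≈ 412.091

The integral term ∫_6^35 x·e^(−x/59) dx = 399.760.
Boundary: ½(f(6) + f(35)) = ½(5.41983 + 19.3391) = 12.3795.
Running total after boundary: 412.140.
Correction k=1: B_{2}/2! · (f^{(1)}(35) − f^{(1)}(6)) = 1/12 · (0.224764 − 0.811444) = -0.0488900.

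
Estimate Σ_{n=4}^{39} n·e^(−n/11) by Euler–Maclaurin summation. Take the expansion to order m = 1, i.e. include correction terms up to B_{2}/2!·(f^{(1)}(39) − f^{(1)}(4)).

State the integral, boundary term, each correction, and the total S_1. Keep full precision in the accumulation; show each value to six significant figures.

∫_4^39 x·e^(−x/11) dx evaluates to 98.8282.
Endpoint term: (f(4) + f(39))/2 = (2.78058 + 1.12536)/2 = 1.95297.
Integral + boundary = 100.781.
Correction k=1: B_{2}/2! · (f^{(1)}(39) − f^{(1)}(4)) = 1/12 · (-0.0734504 − 0.442364) = -0.0429846.

S_1 ≈ 100.738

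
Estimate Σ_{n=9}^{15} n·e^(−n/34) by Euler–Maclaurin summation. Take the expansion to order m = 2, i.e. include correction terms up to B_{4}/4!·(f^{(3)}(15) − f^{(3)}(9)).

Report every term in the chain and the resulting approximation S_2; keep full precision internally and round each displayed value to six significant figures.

S_2 ≈ 58.5429

∫_9^15 x·e^(−x/34) dx evaluates to 50.2819.
Boundary: ½(f(9) + f(15)) = ½(6.90688 + 9.64919) = 8.27804.
Running total after boundary: 58.5600.
k=1: B_{2}/(2)! × [f^{(1)}(15) − f^{(1)}(9)] = 1/12 × (0.359480 − 0.564288) = -0.0170674.
Running total after k=1: 58.5429.
k=2: B_{4}/(4)! × [f^{(3)}(15) − f^{(3)}(9)] = −1/720 × (0.00142391 − 0.00181587) = 5.44398e-07.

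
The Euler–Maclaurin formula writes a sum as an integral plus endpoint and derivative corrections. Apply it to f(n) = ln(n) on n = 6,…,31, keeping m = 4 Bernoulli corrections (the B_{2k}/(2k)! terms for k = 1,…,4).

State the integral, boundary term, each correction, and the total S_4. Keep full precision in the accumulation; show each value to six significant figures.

S_4 ≈ 73.3047

∫_6^31 ln(x) dx evaluates to 70.7030.
Boundary: ½(f(6) + f(31)) = ½(1.79176 + 3.43399) = 2.61287.
So far: 73.3159.
Order-1 term: 1/12 · (0.0322581 − 0.166667) = -0.0112007.
Running total after k=1: 73.3047.
Order-2 term: −1/720 · (6.71344e-05 − 0.00925926) = 1.27668e-05.
Running total after k=2: 73.3047.
Order-3 term: 1/30240 · (8.38306e-07 − 0.00308642) = -1.02036e-07.
Running total after k=3: 73.3047.
Order-4 term: −1/1209600 · (2.61698e-08 − 0.00257202) = 2.12631e-09.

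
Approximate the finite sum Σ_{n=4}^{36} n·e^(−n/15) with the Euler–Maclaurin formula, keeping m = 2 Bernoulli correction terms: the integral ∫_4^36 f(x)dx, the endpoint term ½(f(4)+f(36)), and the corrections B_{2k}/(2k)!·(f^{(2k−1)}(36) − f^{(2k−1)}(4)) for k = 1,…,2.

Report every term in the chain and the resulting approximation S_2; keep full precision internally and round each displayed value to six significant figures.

The integral term ∫_4^36 x·e^(−x/15) dx = 148.890.
½[f(4) + f(36)] = ½[3.06371 + 3.26585] = 3.16478.
Running total after boundary: 152.055.
k=1: B_{2}/(2)! × [f^{(1)}(36) − f^{(1)}(4)] = 1/12 × (-0.127005 − 0.561681) = -0.0573905.
Partial sum through k=1: 151.998.
k=2: B_{4}/(4)! × [f^{(3)}(36) − f^{(3)}(4)] = −1/720 × (0.000241915 − 0.00930461) = 1.25871e-05.

S_2 ≈ 151.998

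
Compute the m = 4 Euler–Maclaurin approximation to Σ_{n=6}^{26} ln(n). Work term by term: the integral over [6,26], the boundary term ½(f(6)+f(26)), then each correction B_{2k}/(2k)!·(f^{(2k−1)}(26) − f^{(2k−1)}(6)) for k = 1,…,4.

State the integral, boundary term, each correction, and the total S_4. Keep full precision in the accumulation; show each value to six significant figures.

∫_6^26 ln(x) dx evaluates to 53.9600.
½[f(6) + f(26)] = ½[1.79176 + 3.25810] = 2.52493.
Running total after boundary: 56.4849.
Order-1 term: 1/12 · (0.0384615 − 0.166667) = -0.0106838.
Running total after k=1: 56.4742.
Order-2 term: −1/720 · (0.000113792 − 0.00925926) = 1.27020e-05.
Running total after k=2: 56.4742.
Order-3 term: 1/30240 · (2.01997e-06 − 0.00308642) = -1.01997e-07.
Running total after k=3: 56.4742.
Order-4 term: −1/1209600 · (8.96436e-08 − 0.00257202) = 2.12626e-09.

S_4 ≈ 56.4742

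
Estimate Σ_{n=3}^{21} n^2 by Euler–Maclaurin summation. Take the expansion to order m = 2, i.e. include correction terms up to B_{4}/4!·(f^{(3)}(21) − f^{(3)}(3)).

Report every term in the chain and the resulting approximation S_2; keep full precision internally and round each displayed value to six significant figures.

S_2 ≈ 3306.00

The integral term ∫_3^21 x^2 dx = 3078.00.
Boundary: ½(f(3) + f(21)) = ½(9.00000 + 441.000) = 225.000.
Integral + boundary = 3303.00.
k=1: B_{2}/(2)! × [f^{(1)}(21) − f^{(1)}(3)] = 1/12 × (42.0000 − 6.00000) = 3.00000.
Running total after k=1: 3306.00.
k=2: B_{4}/(4)! × [f^{(3)}(21) − f^{(3)}(3)] = −1/720 × (0.00000 − 0.00000) = 0.00000.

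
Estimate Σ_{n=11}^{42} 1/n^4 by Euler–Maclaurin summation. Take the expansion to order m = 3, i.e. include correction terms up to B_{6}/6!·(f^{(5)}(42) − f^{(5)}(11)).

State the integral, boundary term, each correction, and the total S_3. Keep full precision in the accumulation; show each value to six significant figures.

The integral term ∫_11^42 1/x^4 dx = 0.000245939.
Endpoint term: (f(11) + f(42))/2 = (6.83013e-05 + 3.21368e-07)/2 = 3.43114e-05.
Running total after boundary: 0.000280250.
Correction k=1: B_{2}/2! · (f^{(1)}(42) − f^{(1)}(11)) = 1/12 · (-3.06065e-08 − (-2.48369e-05)) = 2.06719e-06.
Partial sum through k=1: 0.000282318.
Correction k=2: B_{4}/4! · (f^{(3)}(42) − f^{(3)}(11)) = −1/720 · (-5.20519e-10 − (-6.15790e-06)) = -8.55191e-09.
Partial sum through k=2: 0.000282309.
Correction k=3: B_{6}/6! · (f^{(5)}(42) − f^{(5)}(11)) = 1/30240 · (-1.65244e-11 − (-2.84994e-06)) = 9.42434e-11.

S_3 ≈ 0.000282309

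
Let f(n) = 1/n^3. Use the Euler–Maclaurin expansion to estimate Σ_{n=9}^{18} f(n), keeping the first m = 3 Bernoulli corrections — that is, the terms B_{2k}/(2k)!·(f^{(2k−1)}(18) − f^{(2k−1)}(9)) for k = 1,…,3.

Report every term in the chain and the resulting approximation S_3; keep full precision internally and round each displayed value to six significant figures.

S_3 ≈ 0.00543680

The integral term ∫_9^18 1/x^3 dx = 0.00462963.
Endpoint term: (f(9) + f(18))/2 = (0.00137174 + 0.000171468)/2 = 0.000771605.
Running total after boundary: 0.00540123.
Correction k=1: B_{2}/2! · (f^{(1)}(18) − f^{(1)}(9)) = 1/12 · (-2.85780e-05 − (-0.000457247)) = 3.57225e-05.
Running total after k=1: 0.00543696.
Correction k=2: B_{4}/4! · (f^{(3)}(18) − f^{(3)}(9)) = −1/720 · (-1.76407e-06 − (-0.000112901)) = -1.54356e-07.
Running total after k=2: 0.00543680.
Correction k=3: B_{6}/6! · (f^{(5)}(18) − f^{(5)}(9)) = 1/30240 · (-2.28676e-07 − (-5.85410e-05)) = 1.92832e-09.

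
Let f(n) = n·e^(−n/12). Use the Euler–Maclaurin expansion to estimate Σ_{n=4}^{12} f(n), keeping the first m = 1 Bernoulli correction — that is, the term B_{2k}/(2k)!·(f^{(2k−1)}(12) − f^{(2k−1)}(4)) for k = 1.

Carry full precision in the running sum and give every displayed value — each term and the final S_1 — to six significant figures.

∫_4^12 x·e^(−x/12) dx evaluates to 31.6247.
Endpoint term: (f(4) + f(12))/2 = (2.86613 + 4.41455)/2 = 3.64034.
So far: 35.2651.
Order-1 term: 1/12 · (0.00000 − 0.477688) = -0.0398073.

S_1 ≈ 35.2253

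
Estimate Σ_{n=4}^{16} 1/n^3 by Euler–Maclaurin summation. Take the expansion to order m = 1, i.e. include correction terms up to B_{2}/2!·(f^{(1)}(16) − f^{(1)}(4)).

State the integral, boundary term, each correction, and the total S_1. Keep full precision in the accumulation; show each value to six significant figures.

S_1 ≈ 0.0382042

Integral: ∫_4^16 1/x^3 dx = 0.0292969.
Endpoint term: (f(4) + f(16))/2 = (0.0156250 + 0.000244141)/2 = 0.00793457.
So far: 0.0372314.
k=1: B_{2}/(2)! × [f^{(1)}(16) − f^{(1)}(4)] = 1/12 × (-4.57764e-05 − (-0.0117188)) = 0.000972748.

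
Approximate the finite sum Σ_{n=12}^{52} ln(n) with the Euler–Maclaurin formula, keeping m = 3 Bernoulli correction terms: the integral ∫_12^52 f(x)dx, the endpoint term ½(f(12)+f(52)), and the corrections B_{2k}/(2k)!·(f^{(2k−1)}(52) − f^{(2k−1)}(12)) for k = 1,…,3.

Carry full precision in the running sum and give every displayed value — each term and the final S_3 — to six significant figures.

S_3 ≈ 138.859

∫_12^52 ln(x) dx evaluates to 135.646.
½[f(12) + f(52)] = ½[2.48491 + 3.95124] = 3.21808.
Running total after boundary: 138.864.
k=1: B_{2}/(2)! × [f^{(1)}(52) − f^{(1)}(12)] = 1/12 × (0.0192308 − 0.0833333) = -0.00534188.
After k=1: 138.859.
k=2: B_{4}/(4)! × [f^{(3)}(52) − f^{(3)}(12)] = −1/720 × (1.42239e-05 − 0.00115741) = 1.58775e-06.
After k=2: 138.859.
k=3: B_{6}/(6)! × [f^{(5)}(52) − f^{(5)}(12)] = 1/30240 × (6.31240e-08 − 9.64506e-05) = -3.18742e-09.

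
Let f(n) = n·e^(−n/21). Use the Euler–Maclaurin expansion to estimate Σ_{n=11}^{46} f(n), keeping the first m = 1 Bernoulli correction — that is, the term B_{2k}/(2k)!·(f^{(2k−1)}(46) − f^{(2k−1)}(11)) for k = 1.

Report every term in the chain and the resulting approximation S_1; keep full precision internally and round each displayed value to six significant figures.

S_1 ≈ 246.403

Integral: ∫_11^46 x·e^(−x/21) dx = 240.607.
Boundary: ½(f(11) + f(46)) = ½(6.51486 + 5.14572) = 5.83029.
Running total after boundary: 246.437.
Correction k=1: B_{2}/2! · (f^{(1)}(46) − f^{(1)}(11)) = 1/12 · (-0.133171 − 0.282029) = -0.0345999.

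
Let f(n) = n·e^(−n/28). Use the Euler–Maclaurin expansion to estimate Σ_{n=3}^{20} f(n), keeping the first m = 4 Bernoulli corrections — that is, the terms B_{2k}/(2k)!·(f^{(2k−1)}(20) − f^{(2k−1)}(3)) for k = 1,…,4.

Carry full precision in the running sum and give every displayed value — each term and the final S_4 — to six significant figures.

The integral term ∫_3^20 x·e^(−x/28) dx = 121.865.
Endpoint term: (f(3) + f(20))/2 = (2.69519 + 9.79083)/2 = 6.24301.
Running total after boundary: 128.108.
Order-1 term: 1/12 · (0.139869 − 0.802140) = -0.0551893.
Running total after k=1: 128.053.
Order-2 term: −1/720 · (0.00142724 − 0.00331497) = 2.62185e-06.
Running total after k=2: 128.053.
Order-3 term: 1/30240 · (3.41335e-06 − 7.15153e-06) = -1.23617e-10.
Running total after k=3: 128.053.
Order-4 term: −1/1209600 · (6.38552e-09 − 1.28505e-08) = 5.34472e-15.

S_4 ≈ 128.053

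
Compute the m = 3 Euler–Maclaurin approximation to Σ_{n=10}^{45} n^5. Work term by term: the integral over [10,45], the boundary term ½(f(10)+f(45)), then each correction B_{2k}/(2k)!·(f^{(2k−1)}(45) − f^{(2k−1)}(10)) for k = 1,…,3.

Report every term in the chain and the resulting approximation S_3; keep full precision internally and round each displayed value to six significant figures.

S_3 ≈ 1.47781e+09

Integral: ∫_10^45 x^5 dx = 1.38379e+09.
Endpoint term: (f(10) + f(45))/2 = (100000 + 1.84528e+08)/2 = 9.23141e+07.
Running total after boundary: 1.47611e+09.
Order-1 term: 1/12 · (2.05031e+07 − 50000.0) = 1.70443e+06.
After k=1: 1.47781e+09.
Order-2 term: −1/720 · (121500 − 6000.00) = -160.417.
After k=2: 1.47781e+09.
Order-3 term: 1/30240 · (120.000 − 120.000) = 0.00000.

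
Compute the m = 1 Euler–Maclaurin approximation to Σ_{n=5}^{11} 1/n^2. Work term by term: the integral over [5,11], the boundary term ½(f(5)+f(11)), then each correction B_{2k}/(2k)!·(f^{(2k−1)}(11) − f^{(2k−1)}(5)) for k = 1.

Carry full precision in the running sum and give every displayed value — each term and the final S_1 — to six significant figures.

Integral: ∫_5^11 1/x^2 dx = 0.109091.
Endpoint term: (f(5) + f(11))/2 = (0.0400000 + 0.00826446)/2 = 0.0241322.
Integral + boundary = 0.133223.
Correction k=1: B_{2}/2! · (f^{(1)}(11) − f^{(1)}(5)) = 1/12 · (-0.00150263 − (-0.0160000)) = 0.00120811.

S_1 ≈ 0.134431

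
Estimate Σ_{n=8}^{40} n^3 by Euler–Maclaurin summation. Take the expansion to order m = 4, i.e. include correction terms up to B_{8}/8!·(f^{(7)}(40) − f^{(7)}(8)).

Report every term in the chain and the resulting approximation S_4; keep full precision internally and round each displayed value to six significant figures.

The integral term ∫_8^40 x^3 dx = 638976.
½[f(8) + f(40)] = ½[512.000 + 64000.0] = 32256.0.
Running total after boundary: 671232.
Correction k=1: B_{2}/2! · (f^{(1)}(40) − f^{(1)}(8)) = 1/12 · (4800.00 − 192.000) = 384.000.
Partial sum through k=1: 671616.
Correction k=2: B_{4}/4! · (f^{(3)}(40) − f^{(3)}(8)) = −1/720 · (6.00000 − 6.00000) = 0.00000.
Partial sum through k=2: 671616.
Correction k=3: B_{6}/6! · (f^{(5)}(40) − f^{(5)}(8)) = 1/30240 · (0.00000 − 0.00000) = 0.00000.
Partial sum through k=3: 671616.
Correction k=4: B_{8}/8! · (f^{(7)}(40) − f^{(7)}(8)) = −1/1209600 · (0.00000 − 0.00000) = 0.00000.

S_4 ≈ 671616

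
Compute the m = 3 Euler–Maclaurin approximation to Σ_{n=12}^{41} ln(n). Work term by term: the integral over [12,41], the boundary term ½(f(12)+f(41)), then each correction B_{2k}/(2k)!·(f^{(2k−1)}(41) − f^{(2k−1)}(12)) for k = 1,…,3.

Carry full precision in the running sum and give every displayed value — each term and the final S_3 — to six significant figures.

The integral term ∫_12^41 ln(x) dx = 93.4376.
Endpoint term: (f(12) + f(41))/2 = (2.48491 + 3.71357)/2 = 3.09924.
So far: 96.5368.
Order-1 term: 1/12 · (0.0243902 − 0.0833333) = -0.00491192.
Partial sum through k=1: 96.5319.
Order-2 term: −1/720 · (2.90187e-05 − 0.00115741) = 1.56721e-06.
Partial sum through k=2: 96.5319.
Order-3 term: 1/30240 · (2.07153e-07 − 9.64506e-05) = -3.18265e-09.

S_3 ≈ 96.5319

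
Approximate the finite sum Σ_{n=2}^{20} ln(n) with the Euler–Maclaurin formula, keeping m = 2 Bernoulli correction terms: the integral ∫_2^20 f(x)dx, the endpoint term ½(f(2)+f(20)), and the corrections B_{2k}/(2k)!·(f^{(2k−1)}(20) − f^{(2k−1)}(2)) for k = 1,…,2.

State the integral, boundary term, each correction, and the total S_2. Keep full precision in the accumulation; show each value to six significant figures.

Integral: ∫_2^20 ln(x) dx = 40.5284.
Boundary: ½(f(2) + f(20)) = ½(0.693147 + 2.99573) = 1.84444.
Integral + boundary = 42.3728.
Correction k=1: B_{2}/2! · (f^{(1)}(20) − f^{(1)}(2)) = 1/12 · (0.0500000 − 0.500000) = -0.0375000.
After k=1: 42.3353.
Correction k=2: B_{4}/4! · (f^{(3)}(20) − f^{(3)}(2)) = −1/720 · (0.000250000 − 0.250000) = 0.000346875.

S_2 ≈ 42.3356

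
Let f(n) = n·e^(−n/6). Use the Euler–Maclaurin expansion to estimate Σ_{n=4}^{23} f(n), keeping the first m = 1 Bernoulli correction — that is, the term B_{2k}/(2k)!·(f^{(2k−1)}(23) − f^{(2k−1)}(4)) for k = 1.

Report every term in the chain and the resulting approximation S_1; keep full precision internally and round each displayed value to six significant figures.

S_1 ≈ 28.2964

∫_4^23 x·e^(−x/6) dx evaluates to 27.0401.
Endpoint term: (f(4) + f(23))/2 = (2.05367 + 0.497660)/2 = 1.27566.
Integral + boundary = 28.3158.
Order-1 term: 1/12 · (-0.0613059 − 0.171139) = -0.0193704.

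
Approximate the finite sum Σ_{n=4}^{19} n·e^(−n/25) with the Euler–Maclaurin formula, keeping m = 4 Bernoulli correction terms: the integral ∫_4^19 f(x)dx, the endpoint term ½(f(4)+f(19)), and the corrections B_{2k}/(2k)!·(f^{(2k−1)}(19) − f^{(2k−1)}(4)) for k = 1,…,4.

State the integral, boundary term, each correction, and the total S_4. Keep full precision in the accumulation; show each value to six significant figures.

S_4 ≈ 109.468

∫_4^19 x·e^(−x/25) dx evaluates to 103.371.
Boundary: ½(f(4) + f(19)) = ½(3.40858 + 8.88566) = 6.14712.
Running total after boundary: 109.518.
Correction k=1: B_{2}/2! · (f^{(1)}(19) − f^{(1)}(4)) = 1/12 · (0.112240 − 0.715801) = -0.0502967.
Partial sum through k=1: 109.468.
Correction k=2: B_{4}/4! · (f^{(3)}(19) − f^{(3)}(4)) = −1/720 · (0.00167612 − 0.00387214) = 3.05003e-06.
Partial sum through k=2: 109.468.
Correction k=3: B_{6}/6! · (f^{(5)}(19) − f^{(5)}(4)) = 1/30240 · (5.07624e-06 − 1.05584e-05) = -1.81288e-10.
Partial sum through k=3: 109.468.
Correction k=4: B_{8}/8! · (f^{(7)}(19) − f^{(7)}(4)) = −1/1209600 · (1.19531e-08 − 2.38742e-08) = 9.85541e-15.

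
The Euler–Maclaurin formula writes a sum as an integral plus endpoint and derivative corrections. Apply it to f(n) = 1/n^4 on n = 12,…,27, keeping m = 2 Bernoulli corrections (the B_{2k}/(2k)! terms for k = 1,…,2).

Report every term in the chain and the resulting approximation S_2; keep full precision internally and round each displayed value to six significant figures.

The integral term ∫_12^27 1/x^4 dx = 0.000175966.
½[f(12) + f(27)] = ½[4.82253e-05 + 1.88168e-06] = 2.50535e-05.
So far: 0.000201020.
Correction k=1: B_{2}/2! · (f^{(1)}(27) − f^{(1)}(12)) = 1/12 · (-2.78767e-07 − (-1.60751e-05)) = 1.31636e-06.
After k=1: 0.000202336.
Correction k=2: B_{4}/4! · (f^{(3)}(27) − f^{(3)}(12)) = −1/720 · (-1.14719e-08 − (-3.34898e-06)) = -4.63543e-09.

S_2 ≈ 0.000202331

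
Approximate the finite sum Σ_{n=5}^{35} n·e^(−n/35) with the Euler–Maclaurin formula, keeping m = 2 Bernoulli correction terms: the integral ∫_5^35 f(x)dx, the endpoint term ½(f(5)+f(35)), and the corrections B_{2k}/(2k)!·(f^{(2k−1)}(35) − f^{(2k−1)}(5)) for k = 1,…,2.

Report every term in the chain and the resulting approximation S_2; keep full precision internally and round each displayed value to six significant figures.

Integral: ∫_5^35 x·e^(−x/35) dx = 312.324.
Endpoint term: (f(5) + f(35))/2 = (4.33439 + 12.8758)/2 = 8.60508.
So far: 320.930.
Correction k=1: B_{2}/2! · (f^{(1)}(35) − f^{(1)}(5)) = 1/12 · (0.00000 − 0.743038) = -0.0619198.
Partial sum through k=1: 320.868.
Correction k=2: B_{4}/4! · (f^{(3)}(35) − f^{(3)}(5)) = −1/720 · (0.000600619 − 0.00202187) = 1.97396e-06.

S_2 ≈ 320.868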